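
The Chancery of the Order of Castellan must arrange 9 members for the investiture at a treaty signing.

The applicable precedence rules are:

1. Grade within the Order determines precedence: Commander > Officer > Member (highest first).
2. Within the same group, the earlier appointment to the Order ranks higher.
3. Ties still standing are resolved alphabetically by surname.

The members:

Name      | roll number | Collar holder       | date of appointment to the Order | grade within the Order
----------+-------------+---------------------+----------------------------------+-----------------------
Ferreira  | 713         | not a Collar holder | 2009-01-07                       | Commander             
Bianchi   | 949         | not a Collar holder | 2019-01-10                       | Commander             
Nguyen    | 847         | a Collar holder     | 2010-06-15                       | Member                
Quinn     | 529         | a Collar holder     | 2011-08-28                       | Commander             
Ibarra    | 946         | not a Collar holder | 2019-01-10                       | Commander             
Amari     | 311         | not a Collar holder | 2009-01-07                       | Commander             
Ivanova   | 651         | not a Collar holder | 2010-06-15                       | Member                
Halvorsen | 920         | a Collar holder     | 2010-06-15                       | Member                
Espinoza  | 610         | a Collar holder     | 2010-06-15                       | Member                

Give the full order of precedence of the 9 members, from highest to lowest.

By grade within the Order: Amari, Ferreira, Quinn, Bianchi and Ibarra (Commander); then Espinoza, Halvorsen, Ivanova and Nguyen (Member).
Among Amari, Ferreira, Quinn, Bianchi and Ibarra, by date of appointment to the Order (earlier first): Amari and Ferreira (2009-01-07) before Quinn (2011-08-28) before Bianchi and Ibarra (2019-01-10).
Among Amari and Ferreira, alphabetically by surname: Amari before Ferreira.
Among Bianchi and Ibarra, alphabetically by surname: Bianchi before Ibarra.
Espinoza, Halvorsen, Ivanova and Nguyen all have date of appointment to the Order 2010-06-15, so the next rule applies.
Among Espinoza, Halvorsen, Ivanova and Nguyen, alphabetically by surname: Espinoza before Halvorsen before Ivanova before Nguyen.
Full order: Amari, Ferreira, Quinn, Bianchi, Ibarra, Espinoza, Halvorsen, Ivanova, Nguyen.

Amari, Ferreira, Quinn, Bianchi, Ibarra, Espinoza, Halvorsen, Ivanova, Nguyen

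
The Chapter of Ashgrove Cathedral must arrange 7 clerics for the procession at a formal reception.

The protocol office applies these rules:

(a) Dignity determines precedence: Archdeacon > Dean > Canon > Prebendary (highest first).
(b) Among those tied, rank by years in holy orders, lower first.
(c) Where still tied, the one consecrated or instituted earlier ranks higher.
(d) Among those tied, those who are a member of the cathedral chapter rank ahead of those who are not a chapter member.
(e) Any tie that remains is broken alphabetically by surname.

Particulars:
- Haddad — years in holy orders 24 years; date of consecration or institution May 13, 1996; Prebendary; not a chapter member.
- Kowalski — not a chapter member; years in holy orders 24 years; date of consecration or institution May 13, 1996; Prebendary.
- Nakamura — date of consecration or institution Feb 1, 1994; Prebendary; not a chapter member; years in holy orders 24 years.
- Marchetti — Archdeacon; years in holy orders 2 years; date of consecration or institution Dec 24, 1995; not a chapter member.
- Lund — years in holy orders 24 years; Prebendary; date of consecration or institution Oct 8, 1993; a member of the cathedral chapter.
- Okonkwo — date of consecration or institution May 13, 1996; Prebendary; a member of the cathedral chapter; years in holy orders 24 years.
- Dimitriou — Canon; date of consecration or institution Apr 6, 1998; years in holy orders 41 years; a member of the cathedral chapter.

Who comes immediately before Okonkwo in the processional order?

By dignity: Marchetti (Archdeacon); then Dimitriou (Canon); then Lund, Nakamura, Okonkwo, Haddad and Kowalski (Prebendary).
Lund, Nakamura, Okonkwo, Haddad and Kowalski all have years in holy orders 24 years, so the next rule applies.
Among Lund, Nakamura, Okonkwo, Haddad and Kowalski, by date of consecration or institution (earlier first): Lund (Oct 8, 1993) before Nakamura (Feb 1, 1994) before Okonkwo, Haddad and Kowalski (May 13, 1996).
Among Okonkwo, Haddad and Kowalski, a member of the cathedral chapter before not a chapter member: Okonkwo (a member of the cathedral chapter) before Haddad and Kowalski (not a chapter member).
Among Haddad and Kowalski, alphabetically by surname: Haddad before Kowalski.
Order: Marchetti, Dimitriou, Lund, Nakamura, Okonkwo, Haddad, Kowalski.

Nakamura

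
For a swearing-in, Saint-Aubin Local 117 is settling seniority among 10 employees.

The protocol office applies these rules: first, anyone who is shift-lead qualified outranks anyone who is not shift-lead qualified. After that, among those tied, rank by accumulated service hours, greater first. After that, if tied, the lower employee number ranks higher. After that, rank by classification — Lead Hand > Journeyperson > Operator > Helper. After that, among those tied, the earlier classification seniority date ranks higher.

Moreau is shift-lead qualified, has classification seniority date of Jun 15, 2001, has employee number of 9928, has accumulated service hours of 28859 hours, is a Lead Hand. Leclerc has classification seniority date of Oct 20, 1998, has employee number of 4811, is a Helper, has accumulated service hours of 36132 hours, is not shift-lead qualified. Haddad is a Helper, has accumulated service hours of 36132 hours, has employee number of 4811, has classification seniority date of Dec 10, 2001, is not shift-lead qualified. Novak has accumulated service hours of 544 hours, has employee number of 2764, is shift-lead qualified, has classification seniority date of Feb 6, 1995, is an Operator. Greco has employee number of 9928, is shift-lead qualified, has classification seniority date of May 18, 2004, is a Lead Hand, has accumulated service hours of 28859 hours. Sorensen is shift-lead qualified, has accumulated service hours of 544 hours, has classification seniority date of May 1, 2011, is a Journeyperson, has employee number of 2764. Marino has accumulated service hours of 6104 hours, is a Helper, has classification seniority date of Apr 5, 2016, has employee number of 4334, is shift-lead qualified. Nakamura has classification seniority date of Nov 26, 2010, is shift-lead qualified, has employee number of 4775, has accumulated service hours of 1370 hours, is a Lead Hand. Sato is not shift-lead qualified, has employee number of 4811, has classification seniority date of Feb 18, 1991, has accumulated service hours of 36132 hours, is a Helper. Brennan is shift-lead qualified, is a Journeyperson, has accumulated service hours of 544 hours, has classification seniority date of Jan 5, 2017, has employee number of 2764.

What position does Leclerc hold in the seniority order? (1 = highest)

9

By the first rule: Moreau, Greco, Marino, Nakamura, Sorensen, Brennan and Novak (each shift-lead qualified); then Sato, Leclerc and Haddad (each not shift-lead qualified).
Among Moreau, Greco, Marino, Nakamura, Sorensen, Brennan and Novak, by accumulated service hours (higher first): Moreau and Greco (28859 hours) before Marino (6104 hours) before Nakamura (1370 hours) before Sorensen, Brennan and Novak (544 hours).
Moreau and Greco both have employee number 9928, so the next rule applies.
Moreau and Greco are each Lead Hand, so the next rule applies.
Among Moreau and Greco, by classification seniority date (earlier first): Moreau (Jun 15, 2001) before Greco (May 18, 2004).
Sorensen, Brennan and Novak all have employee number 2764, so the next rule applies.
Among Sorensen, Brennan and Novak, by classification: Sorensen and Brennan (Journeyperson) before Novak (Operator).
Among Sorensen and Brennan, by classification seniority date (earlier first): Sorensen (May 1, 2011) before Brennan (Jan 5, 2017).
Sato, Leclerc and Haddad all have accumulated service hours 36132 hours, so the next rule applies.
Sato, Leclerc and Haddad all have employee number 4811, so the next rule applies.
Sato, Leclerc and Haddad are each Helper, so the next rule applies.
Among Sato, Leclerc and Haddad, by classification seniority date (earlier first): Sato (Feb 18, 1991) before Leclerc (Oct 20, 1998) before Haddad (Dec 10, 2001).
Order: Moreau, Greco, Marino, Nakamura, Sorensen, Brennan, Novak, Sato, Leclerc, Haddad. So position 9.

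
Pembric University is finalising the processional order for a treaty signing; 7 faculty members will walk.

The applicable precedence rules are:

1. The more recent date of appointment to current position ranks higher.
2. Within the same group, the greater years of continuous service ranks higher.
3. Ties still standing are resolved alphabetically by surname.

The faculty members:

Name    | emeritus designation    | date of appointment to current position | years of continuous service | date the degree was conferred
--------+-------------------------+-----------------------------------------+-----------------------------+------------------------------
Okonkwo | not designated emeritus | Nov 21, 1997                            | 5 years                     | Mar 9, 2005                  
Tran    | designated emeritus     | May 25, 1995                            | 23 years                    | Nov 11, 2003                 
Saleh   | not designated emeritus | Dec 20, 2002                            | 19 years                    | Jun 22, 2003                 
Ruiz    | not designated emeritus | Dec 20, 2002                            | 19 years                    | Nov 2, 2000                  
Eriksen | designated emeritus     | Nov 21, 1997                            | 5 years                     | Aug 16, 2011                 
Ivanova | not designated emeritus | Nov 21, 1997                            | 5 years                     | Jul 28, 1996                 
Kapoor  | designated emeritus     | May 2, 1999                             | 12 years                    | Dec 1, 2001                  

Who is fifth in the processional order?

Ivanova

By date of appointment to current position (later first): Ruiz and Saleh (both Dec 20, 2002); then Kapoor (May 2, 1999); then Eriksen, Ivanova and Okonkwo (each Nov 21, 1997); then Tran (May 25, 1995).
Ruiz and Saleh both have years of continuous service 19 years, so the next rule applies.
Among Ruiz and Saleh, alphabetically by surname: Ruiz before Saleh.
Eriksen, Ivanova and Okonkwo all have years of continuous service 5 years, so the next rule applies.
Among Eriksen, Ivanova and Okonkwo, alphabetically by surname: Eriksen before Ivanova before Okonkwo.
Order: Ruiz, Saleh, Kapoor, Eriksen, Ivanova, Okonkwo, Tran.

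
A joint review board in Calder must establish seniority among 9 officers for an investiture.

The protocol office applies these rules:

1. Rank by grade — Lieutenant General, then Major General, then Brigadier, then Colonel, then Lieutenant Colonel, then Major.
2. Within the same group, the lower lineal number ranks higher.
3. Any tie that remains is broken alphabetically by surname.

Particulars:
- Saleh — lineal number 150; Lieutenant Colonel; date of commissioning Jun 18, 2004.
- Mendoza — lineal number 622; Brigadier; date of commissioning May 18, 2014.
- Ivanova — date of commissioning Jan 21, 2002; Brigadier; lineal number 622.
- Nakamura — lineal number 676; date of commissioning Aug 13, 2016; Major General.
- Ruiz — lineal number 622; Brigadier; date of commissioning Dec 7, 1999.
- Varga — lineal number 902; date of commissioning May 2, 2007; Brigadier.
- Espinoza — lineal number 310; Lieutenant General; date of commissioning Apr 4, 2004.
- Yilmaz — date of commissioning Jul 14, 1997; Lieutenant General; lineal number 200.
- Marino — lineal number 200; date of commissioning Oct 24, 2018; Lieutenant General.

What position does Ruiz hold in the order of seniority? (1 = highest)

By grade: Marino, Yilmaz and Espinoza (Lieutenant General); then Nakamura (Major General); then Ivanova, Mendoza, Ruiz and Varga (Brigadier); then Saleh (Lieutenant Colonel).
Among Marino, Yilmaz and Espinoza, by lineal number (lower first): Marino and Yilmaz (200) before Espinoza (310).
Among Marino and Yilmaz, alphabetically by surname: Marino before Yilmaz.
Among Ivanova, Mendoza, Ruiz and Varga, by lineal number (lower first): Ivanova, Mendoza and Ruiz (622) before Varga (902).
Among Ivanova, Mendoza and Ruiz, alphabetically by surname: Ivanova before Mendoza before Ruiz.
Order: Marino, Yilmaz, Espinoza, Nakamura, Ivanova, Mendoza, Ruiz, Varga, Saleh. So position 7.

7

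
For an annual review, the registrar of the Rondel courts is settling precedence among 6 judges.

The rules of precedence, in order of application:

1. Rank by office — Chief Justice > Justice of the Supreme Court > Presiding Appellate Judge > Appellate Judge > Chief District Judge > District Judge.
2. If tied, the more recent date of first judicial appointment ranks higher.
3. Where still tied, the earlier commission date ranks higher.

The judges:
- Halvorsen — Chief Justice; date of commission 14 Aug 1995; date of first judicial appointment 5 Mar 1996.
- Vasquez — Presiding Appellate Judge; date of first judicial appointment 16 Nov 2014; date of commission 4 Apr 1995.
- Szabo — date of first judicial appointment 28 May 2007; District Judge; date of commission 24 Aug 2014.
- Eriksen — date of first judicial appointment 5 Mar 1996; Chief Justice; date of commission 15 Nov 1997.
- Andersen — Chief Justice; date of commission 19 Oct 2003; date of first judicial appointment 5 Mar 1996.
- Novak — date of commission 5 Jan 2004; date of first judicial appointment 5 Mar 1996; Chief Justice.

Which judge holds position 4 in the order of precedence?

By office: Halvorsen, Eriksen, Andersen and Novak (Chief Justice); then Vasquez (Presiding Appellate Judge); then Szabo (District Judge).
Halvorsen, Eriksen, Andersen and Novak all have date of first judicial appointment 5 Mar 1996, so the next rule applies.
Among Halvorsen, Eriksen, Andersen and Novak, by date of commission (earlier first): Halvorsen (14 Aug 1995) before Eriksen (15 Nov 1997) before Andersen (19 Oct 2003) before Novak (5 Jan 2004).
Order: Halvorsen, Eriksen, Andersen, Novak, Vasquez, Szabo.

Novak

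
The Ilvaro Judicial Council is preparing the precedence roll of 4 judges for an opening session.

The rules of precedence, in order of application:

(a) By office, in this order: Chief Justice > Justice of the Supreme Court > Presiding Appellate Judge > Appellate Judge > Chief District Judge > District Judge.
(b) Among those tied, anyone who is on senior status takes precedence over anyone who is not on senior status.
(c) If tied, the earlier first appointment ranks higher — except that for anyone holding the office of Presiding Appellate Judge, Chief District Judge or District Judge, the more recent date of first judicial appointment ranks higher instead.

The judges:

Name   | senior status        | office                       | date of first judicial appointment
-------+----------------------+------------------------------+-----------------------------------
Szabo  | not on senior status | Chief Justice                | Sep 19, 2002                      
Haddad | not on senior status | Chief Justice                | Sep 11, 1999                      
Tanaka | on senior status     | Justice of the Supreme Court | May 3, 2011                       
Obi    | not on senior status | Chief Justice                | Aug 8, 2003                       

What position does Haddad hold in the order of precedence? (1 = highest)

By office: Haddad, Szabo and Obi (Chief Justice); then Tanaka (Justice of the Supreme Court).
Haddad, Szabo and Obi are each not on senior status, so the next rule applies.
Among Haddad, Szabo and Obi, by date of first judicial appointment (earlier first): Haddad (Sep 11, 1999) before Szabo (Sep 19, 2002) before Obi (Aug 8, 2003).
Order: Haddad, Szabo, Obi, Tanaka. So position 1.

1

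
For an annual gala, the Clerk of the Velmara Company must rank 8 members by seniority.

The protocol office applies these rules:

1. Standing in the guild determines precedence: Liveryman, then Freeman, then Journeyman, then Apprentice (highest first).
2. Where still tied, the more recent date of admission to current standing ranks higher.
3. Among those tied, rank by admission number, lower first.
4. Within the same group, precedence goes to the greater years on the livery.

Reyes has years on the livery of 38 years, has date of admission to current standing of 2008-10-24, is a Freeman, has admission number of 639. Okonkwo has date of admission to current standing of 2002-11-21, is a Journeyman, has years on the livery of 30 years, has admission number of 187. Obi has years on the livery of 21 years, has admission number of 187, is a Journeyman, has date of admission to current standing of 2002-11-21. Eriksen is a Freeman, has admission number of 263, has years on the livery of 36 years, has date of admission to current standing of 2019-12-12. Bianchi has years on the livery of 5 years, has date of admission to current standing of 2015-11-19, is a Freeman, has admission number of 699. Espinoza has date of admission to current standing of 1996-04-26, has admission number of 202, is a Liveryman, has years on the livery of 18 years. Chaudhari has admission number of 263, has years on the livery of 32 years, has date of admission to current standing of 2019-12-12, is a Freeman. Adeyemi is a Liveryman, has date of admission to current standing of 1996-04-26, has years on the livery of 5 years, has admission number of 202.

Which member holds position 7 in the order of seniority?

By standing in the guild: Espinoza and Adeyemi (Liveryman); then Eriksen, Chaudhari, Bianchi and Reyes (Freeman); then Okonkwo and Obi (Journeyman).
Espinoza and Adeyemi both have date of admission to current standing 1996-04-26, so the next rule applies.
Espinoza and Adeyemi both have admission number 202, so the next rule applies.
Among Espinoza and Adeyemi, by years on the livery (higher first): Espinoza (18 years) before Adeyemi (5 years).
Among Eriksen, Chaudhari, Bianchi and Reyes, by date of admission to current standing (later first): Eriksen and Chaudhari (2019-12-12) before Bianchi (2015-11-19) before Reyes (2008-10-24).
Eriksen and Chaudhari both have admission number 263, so the next rule applies.
Among Eriksen and Chaudhari, by years on the livery (higher first): Eriksen (36 years) before Chaudhari (32 years).
Okonkwo and Obi both have date of admission to current standing 2002-11-21, so the next rule applies.
Okonkwo and Obi both have admission number 187, so the next rule applies.
Among Okonkwo and Obi, by years on the livery (higher first): Okonkwo (30 years) before Obi (21 years).
Order: Espinoza, Adeyemi, Eriksen, Chaudhari, Bianchi, Reyes, Okonkwo, Obi.

Okonkwo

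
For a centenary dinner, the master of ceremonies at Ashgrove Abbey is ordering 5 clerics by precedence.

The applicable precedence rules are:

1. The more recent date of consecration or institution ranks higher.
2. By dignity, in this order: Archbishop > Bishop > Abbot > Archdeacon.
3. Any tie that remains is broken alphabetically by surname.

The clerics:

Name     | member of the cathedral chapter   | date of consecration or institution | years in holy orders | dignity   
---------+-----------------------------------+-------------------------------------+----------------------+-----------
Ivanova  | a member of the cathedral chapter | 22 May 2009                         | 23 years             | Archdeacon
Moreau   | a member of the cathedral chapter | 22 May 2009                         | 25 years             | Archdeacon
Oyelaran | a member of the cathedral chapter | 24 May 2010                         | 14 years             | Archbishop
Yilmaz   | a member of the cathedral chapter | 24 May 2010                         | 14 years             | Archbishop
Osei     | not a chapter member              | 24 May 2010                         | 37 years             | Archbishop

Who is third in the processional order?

Yilmaz

By date of consecration or institution (later first): Osei, Oyelaran and Yilmaz (each 24 May 2010); then Ivanova and Moreau (both 22 May 2009).
Osei, Oyelaran and Yilmaz are each Archbishop, so the next rule applies.
Among Osei, Oyelaran and Yilmaz, alphabetically by surname: Osei before Oyelaran before Yilmaz.
Ivanova and Moreau are each Archdeacon, so the next rule applies.
Among Ivanova and Moreau, alphabetically by surname: Ivanova before Moreau.
Order: Osei, Oyelaran, Yilmaz, Ivanova, Moreau.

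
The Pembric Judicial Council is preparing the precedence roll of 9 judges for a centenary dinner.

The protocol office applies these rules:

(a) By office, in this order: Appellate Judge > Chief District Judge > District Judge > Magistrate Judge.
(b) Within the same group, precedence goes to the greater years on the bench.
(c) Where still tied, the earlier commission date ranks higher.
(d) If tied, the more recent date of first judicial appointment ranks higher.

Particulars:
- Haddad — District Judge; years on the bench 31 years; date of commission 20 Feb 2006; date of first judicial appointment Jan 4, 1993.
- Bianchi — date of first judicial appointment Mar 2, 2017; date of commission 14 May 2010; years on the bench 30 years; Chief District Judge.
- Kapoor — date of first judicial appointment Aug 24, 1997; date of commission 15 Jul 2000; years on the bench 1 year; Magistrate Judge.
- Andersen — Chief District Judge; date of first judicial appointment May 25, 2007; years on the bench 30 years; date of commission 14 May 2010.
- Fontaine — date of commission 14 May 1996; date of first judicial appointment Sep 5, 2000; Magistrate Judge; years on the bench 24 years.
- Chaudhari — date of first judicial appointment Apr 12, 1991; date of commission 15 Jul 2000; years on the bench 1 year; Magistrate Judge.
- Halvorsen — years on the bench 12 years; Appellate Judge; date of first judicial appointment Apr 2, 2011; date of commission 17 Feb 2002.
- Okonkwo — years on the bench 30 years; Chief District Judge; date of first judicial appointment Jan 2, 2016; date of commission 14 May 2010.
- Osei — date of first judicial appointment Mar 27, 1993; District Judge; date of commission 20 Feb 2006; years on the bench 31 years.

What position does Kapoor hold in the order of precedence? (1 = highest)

By office: Halvorsen (Appellate Judge); then Bianchi, Okonkwo and Andersen (Chief District Judge); then Osei and Haddad (District Judge); then Fontaine, Kapoor and Chaudhari (Magistrate Judge).
Bianchi, Okonkwo and Andersen all have years on the bench 30 years, so the next rule applies.
Bianchi, Okonkwo and Andersen all have date of commission 14 May 2010, so the next rule applies.
Among Bianchi, Okonkwo and Andersen, by date of first judicial appointment (later first): Bianchi (Mar 2, 2017) before Okonkwo (Jan 2, 2016) before Andersen (May 25, 2007).
Osei and Haddad both have years on the bench 31 years, so the next rule applies.
Osei and Haddad both have date of commission 20 Feb 2006, so the next rule applies.
Among Osei and Haddad, by date of first judicial appointment (later first): Osei (Mar 27, 1993) before Haddad (Jan 4, 1993).
Among Fontaine, Kapoor and Chaudhari, by years on the bench (higher first): Fontaine (24 years) before Kapoor and Chaudhari (1 year).
Kapoor and Chaudhari both have date of commission 15 Jul 2000, so the next rule applies.
Among Kapoor and Chaudhari, by date of first judicial appointment (later first): Kapoor (Aug 24, 1997) before Chaudhari (Apr 12, 1991).
Order: Halvorsen, Bianchi, Okonkwo, Andersen, Osei, Haddad, Fontaine, Kapoor, Chaudhari. So position 8.

8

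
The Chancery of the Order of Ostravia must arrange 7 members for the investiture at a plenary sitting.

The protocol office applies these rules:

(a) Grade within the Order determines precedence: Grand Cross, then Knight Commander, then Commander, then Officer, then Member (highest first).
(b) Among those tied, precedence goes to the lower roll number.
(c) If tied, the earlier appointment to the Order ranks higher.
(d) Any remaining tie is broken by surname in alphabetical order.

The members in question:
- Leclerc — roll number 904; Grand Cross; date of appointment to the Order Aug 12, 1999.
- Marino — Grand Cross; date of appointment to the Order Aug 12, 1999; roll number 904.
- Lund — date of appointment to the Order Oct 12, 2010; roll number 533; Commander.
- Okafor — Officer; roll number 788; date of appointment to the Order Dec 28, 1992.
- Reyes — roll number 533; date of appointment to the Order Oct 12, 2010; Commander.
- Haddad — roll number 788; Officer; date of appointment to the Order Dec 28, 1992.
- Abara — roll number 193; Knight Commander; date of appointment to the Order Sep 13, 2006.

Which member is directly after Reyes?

Haddad

By grade within the Order: Leclerc and Marino (Grand Cross); then Abara (Knight Commander); then Lund and Reyes (Commander); then Haddad and Okafor (Officer).
Leclerc and Marino both have roll number 904, so the next rule applies.
Leclerc and Marino both have date of appointment to the Order Aug 12, 1999, so the next rule applies.
Among Leclerc and Marino, alphabetically by surname: Leclerc before Marino.
Lund and Reyes both have roll number 533, so the next rule applies.
Lund and Reyes both have date of appointment to the Order Oct 12, 2010, so the next rule applies.
Among Lund and Reyes, alphabetically by surname: Lund before Reyes.
Haddad and Okafor both have roll number 788, so the next rule applies.
Haddad and Okafor both have date of appointment to the Order Dec 28, 1992, so the next rule applies.
Among Haddad and Okafor, alphabetically by surname: Haddad before Okafor.
Order: Leclerc, Marino, Abara, Lund, Reyes, Haddad, Okafor.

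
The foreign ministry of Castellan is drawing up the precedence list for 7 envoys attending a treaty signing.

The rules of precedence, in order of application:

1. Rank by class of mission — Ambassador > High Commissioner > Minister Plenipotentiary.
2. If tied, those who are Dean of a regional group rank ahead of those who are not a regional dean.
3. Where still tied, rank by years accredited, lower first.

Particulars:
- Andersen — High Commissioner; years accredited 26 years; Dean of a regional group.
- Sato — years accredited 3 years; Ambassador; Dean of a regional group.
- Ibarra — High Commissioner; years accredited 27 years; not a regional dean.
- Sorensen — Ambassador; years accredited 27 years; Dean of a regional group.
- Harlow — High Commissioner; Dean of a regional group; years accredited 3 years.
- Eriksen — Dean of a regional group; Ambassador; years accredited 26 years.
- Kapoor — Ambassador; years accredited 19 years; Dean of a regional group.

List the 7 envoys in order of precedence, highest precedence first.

By class of mission: Sato, Kapoor, Eriksen and Sorensen (Ambassador); then Harlow, Andersen and Ibarra (High Commissioner).
Sato, Kapoor, Eriksen and Sorensen are each Dean of a regional group, so the next rule applies.
Among Sato, Kapoor, Eriksen and Sorensen, by years accredited (lower first): Sato (3 years) before Kapoor (19 years) before Eriksen (26 years) before Sorensen (27 years).
Among Harlow, Andersen and Ibarra, Dean of a regional group before not a regional dean: Harlow and Andersen (Dean of a regional group) before Ibarra (not a regional dean).
Among Harlow and Andersen, by years accredited (lower first): Harlow (3 years) before Andersen (26 years).
Full order: Sato, Kapoor, Eriksen, Sorensen, Harlow, Andersen, Ibarra.

Sato, Kapoor, Eriksen, Sorensen, Harlow, Andersen, Ibarra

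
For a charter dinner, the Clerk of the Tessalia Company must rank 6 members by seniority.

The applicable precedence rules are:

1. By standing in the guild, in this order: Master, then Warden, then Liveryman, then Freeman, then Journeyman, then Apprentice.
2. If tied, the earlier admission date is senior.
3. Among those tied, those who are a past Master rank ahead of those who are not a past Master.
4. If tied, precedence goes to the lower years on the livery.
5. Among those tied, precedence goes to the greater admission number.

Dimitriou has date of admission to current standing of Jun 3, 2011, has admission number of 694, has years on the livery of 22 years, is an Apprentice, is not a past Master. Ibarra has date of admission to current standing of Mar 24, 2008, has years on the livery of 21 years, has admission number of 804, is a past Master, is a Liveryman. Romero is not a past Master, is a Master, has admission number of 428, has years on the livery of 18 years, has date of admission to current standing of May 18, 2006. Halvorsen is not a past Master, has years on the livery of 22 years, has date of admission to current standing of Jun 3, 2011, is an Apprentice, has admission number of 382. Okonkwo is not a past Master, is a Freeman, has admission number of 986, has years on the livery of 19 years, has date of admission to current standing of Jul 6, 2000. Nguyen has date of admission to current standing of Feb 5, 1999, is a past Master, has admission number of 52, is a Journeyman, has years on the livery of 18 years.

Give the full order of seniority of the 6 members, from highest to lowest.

By standing in the guild: Romero (Master); then Ibarra (Liveryman); then Okonkwo (Freeman); then Nguyen (Journeyman); then Dimitriou and Halvorsen (Apprentice).
Dimitriou and Halvorsen both have date of admission to current standing Jun 3, 2011, so the next rule applies.
Dimitriou and Halvorsen are each not a past Master, so the next rule applies.
Dimitriou and Halvorsen both have years on the livery 22 years, so the next rule applies.
Among Dimitriou and Halvorsen, by admission number (higher first): Dimitriou (694) before Halvorsen (382).
Full order: Romero, Ibarra, Okonkwo, Nguyen, Dimitriou, Halvorsen.

Romero, Ibarra, Okonkwo, Nguyen, Dimitriou, Halvorsen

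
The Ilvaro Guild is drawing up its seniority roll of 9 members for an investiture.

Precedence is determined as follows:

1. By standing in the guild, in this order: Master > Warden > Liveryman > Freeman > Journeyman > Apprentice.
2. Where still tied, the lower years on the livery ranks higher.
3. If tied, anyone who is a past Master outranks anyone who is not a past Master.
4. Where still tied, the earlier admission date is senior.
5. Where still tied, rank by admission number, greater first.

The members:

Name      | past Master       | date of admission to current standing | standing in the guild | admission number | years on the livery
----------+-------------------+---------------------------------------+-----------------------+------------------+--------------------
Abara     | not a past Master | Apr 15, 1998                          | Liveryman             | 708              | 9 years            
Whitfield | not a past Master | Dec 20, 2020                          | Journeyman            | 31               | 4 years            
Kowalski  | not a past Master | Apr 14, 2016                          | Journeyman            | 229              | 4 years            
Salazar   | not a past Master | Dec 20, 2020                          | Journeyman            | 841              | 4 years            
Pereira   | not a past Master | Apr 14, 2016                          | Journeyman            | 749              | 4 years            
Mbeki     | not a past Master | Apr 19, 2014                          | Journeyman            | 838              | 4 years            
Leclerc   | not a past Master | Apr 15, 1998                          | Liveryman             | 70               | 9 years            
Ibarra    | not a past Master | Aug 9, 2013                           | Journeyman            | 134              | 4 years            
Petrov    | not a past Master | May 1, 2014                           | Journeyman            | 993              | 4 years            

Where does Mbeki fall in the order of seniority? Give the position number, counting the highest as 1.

4

By standing in the guild: Abara and Leclerc (Liveryman); then Ibarra, Mbeki, Petrov, Pereira, Kowalski, Salazar and Whitfield (Journeyman).
Abara and Leclerc both have years on the livery 9 years, so the next rule applies.
Abara and Leclerc are each not a past Master, so the next rule applies.
Abara and Leclerc both have date of admission to current standing Apr 15, 1998, so the next rule applies.
Among Abara and Leclerc, by admission number (higher first): Abara (708) before Leclerc (70).
Ibarra, Mbeki, Petrov, Pereira, Kowalski, Salazar and Whitfield all have years on the livery 4 years, so the next rule applies.
Ibarra, Mbeki, Petrov, Pereira, Kowalski, Salazar and Whitfield are each not a past Master, so the next rule applies.
Among Ibarra, Mbeki, Petrov, Pereira, Kowalski, Salazar and Whitfield, by date of admission to current standing (earlier first): Ibarra (Aug 9, 2013) before Mbeki (Apr 19, 2014) before Petrov (May 1, 2014) before Pereira and Kowalski (Apr 14, 2016) before Salazar and Whitfield (Dec 20, 2020).
Among Pereira and Kowalski, by admission number (higher first): Pereira (749) before Kowalski (229).
Among Salazar and Whitfield, by admission number (higher first): Salazar (841) before Whitfield (31).
Order: Abara, Leclerc, Ibarra, Mbeki, Petrov, Pereira, Kowalski, Salazar, Whitfield. So position 4.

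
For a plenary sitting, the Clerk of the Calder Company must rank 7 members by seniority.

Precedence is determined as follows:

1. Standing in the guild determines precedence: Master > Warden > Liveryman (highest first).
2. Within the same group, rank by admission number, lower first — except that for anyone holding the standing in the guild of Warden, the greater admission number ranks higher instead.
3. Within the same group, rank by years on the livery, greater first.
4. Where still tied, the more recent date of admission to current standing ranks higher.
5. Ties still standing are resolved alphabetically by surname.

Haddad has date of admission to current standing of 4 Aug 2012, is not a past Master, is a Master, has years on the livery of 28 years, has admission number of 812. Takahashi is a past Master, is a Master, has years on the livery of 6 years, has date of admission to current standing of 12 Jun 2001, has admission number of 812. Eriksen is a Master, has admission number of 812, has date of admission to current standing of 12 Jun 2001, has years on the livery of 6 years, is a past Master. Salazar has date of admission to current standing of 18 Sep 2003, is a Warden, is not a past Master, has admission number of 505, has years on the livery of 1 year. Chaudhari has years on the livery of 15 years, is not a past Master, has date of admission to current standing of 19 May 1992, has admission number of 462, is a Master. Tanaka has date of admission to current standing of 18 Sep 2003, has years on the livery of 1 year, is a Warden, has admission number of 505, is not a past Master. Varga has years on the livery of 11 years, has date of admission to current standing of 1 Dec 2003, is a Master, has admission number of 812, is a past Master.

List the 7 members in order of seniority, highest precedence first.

By standing in the guild: Chaudhari, Haddad, Varga, Eriksen and Takahashi (Master); then Salazar and Tanaka (Warden).
Among Chaudhari, Haddad, Varga, Eriksen and Takahashi, by admission number (lower first): Chaudhari (462) before Haddad, Varga, Eriksen and Takahashi (812).
Among Haddad, Varga, Eriksen and Takahashi, by years on the livery (higher first): Haddad (28 years) before Varga (11 years) before Eriksen and Takahashi (6 years).
Eriksen and Takahashi both have date of admission to current standing 12 Jun 2001, so the next rule applies.
Among Eriksen and Takahashi, alphabetically by surname: Eriksen before Takahashi.
Salazar and Tanaka both have admission number 505, so the next rule applies.
Salazar and Tanaka both have years on the livery 1 year, so the next rule applies.
Salazar and Tanaka both have date of admission to current standing 18 Sep 2003, so the next rule applies.
Among Salazar and Tanaka, alphabetically by surname: Salazar before Tanaka.
Full order: Chaudhari, Haddad, Varga, Eriksen, Takahashi, Salazar, Tanaka.

Chaudhari, Haddad, Varga, Eriksen, Takahashi, Salazar, Tanaka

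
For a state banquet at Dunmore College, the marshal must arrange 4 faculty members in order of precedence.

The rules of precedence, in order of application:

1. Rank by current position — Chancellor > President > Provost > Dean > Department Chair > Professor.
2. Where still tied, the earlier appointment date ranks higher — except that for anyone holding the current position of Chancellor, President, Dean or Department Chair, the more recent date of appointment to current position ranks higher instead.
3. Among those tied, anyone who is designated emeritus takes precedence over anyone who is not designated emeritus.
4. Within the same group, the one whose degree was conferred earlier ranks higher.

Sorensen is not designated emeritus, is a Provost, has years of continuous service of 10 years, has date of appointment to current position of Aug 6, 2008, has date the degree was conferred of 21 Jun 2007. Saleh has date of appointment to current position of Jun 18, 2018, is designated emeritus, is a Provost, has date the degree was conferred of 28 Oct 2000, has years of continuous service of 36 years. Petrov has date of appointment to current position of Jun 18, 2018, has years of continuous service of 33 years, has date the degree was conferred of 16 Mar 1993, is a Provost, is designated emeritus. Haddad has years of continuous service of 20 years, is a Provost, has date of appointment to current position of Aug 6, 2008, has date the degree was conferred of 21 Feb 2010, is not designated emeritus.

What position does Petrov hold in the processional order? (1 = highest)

3

By current position: Sorensen, Haddad, Petrov and Saleh (Provost).
Among Sorensen, Haddad, Petrov and Saleh, by date of appointment to current position (earlier first): Sorensen and Haddad (Aug 6, 2008) before Petrov and Saleh (Jun 18, 2018).
Sorensen and Haddad are each not designated emeritus, so the next rule applies.
Among Sorensen and Haddad, by date the degree was conferred (earlier first): Sorensen (21 Jun 2007) before Haddad (21 Feb 2010).
Petrov and Saleh are each designated emeritus, so the next rule applies.
Among Petrov and Saleh, by date the degree was conferred (earlier first): Petrov (16 Mar 1993) before Saleh (28 Oct 2000).
Order: Sorensen, Haddad, Petrov, Saleh. So position 3.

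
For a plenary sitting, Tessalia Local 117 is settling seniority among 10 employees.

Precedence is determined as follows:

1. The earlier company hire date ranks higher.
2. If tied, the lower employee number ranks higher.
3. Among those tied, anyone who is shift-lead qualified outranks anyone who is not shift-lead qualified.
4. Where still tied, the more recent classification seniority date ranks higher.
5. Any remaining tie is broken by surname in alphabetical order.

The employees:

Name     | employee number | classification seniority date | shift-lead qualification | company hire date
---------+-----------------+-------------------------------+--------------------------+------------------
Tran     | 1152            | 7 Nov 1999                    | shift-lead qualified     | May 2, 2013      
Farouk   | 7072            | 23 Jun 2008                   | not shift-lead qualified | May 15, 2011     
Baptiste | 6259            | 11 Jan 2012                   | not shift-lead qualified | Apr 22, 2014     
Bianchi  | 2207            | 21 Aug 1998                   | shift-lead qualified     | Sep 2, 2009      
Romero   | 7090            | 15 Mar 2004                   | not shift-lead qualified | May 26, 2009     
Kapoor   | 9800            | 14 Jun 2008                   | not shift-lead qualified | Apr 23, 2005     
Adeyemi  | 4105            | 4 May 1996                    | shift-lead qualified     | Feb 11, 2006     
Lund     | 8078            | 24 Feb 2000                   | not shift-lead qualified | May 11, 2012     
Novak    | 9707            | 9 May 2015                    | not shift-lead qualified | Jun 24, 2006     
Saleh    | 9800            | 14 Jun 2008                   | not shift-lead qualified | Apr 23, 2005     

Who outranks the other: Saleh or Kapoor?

Kapoor

By company hire date (earlier first): Kapoor and Saleh (both Apr 23, 2005); then Adeyemi (Feb 11, 2006); then Novak (Jun 24, 2006); then Romero (May 26, 2009); then Bianchi (Sep 2, 2009); then Farouk (May 15, 2011); then Lund (May 11, 2012); then Tran (May 2, 2013); then Baptiste (Apr 22, 2014).
Kapoor and Saleh both have employee number 9800, so the next rule applies.
Kapoor and Saleh are each not shift-lead qualified, so the next rule applies.
Kapoor and Saleh both have classification seniority date 14 Jun 2008, so the next rule applies.
Among Kapoor and Saleh, alphabetically by surname: Kapoor before Saleh.
So Kapoor takes precedence.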